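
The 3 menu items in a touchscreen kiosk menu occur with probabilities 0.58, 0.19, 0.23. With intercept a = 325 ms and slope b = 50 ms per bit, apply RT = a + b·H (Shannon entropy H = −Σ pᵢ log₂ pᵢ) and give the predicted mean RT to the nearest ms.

H = 0.58·log₂(1/0.58) + 0.19·log₂(1/0.19) + 0.23·log₂(1/0.23) = 1.3987 bits.
RT = 325 + 50 × 1.3987 = 394.94 ms.

395 ms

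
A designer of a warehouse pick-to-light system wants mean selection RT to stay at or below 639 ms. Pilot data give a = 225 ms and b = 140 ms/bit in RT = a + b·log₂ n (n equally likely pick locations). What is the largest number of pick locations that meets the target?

Set 225 + 140·log₂ n ≤ 639 → log₂ n ≤ (639 − 225)/140 = 2.9571.
So n ≤ 2^2.9571 = 7.766; the largest integer n is 7.

7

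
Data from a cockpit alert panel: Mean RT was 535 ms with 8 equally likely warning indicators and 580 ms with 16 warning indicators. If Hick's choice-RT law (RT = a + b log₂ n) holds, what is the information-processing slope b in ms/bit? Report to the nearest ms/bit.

Slope: b = (580 − 535) / (log₂ 16 − log₂ 8) = 45/1.0000 = 45 ms/bit.

45 ms/bit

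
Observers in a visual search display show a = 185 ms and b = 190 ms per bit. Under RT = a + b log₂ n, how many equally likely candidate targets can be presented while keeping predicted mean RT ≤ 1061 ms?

Set 185 + 190·log₂ n ≤ 1061 → log₂ n ≤ (1061 − 185)/190 = 4.6105.
So n ≤ 2^4.6105 = 24.429; the largest integer n is 24.

24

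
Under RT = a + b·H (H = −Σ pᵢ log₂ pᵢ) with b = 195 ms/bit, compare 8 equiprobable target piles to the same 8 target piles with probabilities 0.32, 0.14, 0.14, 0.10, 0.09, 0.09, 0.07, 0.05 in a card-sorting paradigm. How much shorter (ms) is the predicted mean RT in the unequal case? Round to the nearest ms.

46 ms

Equiprobable entropy H₀ = log₂ 8 = 3.0000 bits.
Skewed entropy H = −Σ pᵢ log₂ pᵢ = 2.7624 bits.
ΔRT = b·(H₀ − H) = 195 × 0.2376 = 46.33 ms.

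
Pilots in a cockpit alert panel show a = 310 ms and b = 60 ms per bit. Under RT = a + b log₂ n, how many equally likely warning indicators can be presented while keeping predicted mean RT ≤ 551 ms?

60·log₂ n ≤ 551 − 310 = 241, giving log₂ n ≤ 4.0167 and n ≤ 16.186. The largest whole number is 16.

16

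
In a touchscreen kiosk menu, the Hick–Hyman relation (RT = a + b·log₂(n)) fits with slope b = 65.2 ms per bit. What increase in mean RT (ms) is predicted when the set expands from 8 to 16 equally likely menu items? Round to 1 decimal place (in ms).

ΔRT = (a + b log₂ n₂) − (a + b log₂ n₁) = b·(log₂ n₂ − log₂ n₁).
log₂(16) − log₂(8) = log₂(16/8) = log₂(2) = 1.
ΔRT = 65.2 × 1.0000 = 65.200 ms.

65.2 ms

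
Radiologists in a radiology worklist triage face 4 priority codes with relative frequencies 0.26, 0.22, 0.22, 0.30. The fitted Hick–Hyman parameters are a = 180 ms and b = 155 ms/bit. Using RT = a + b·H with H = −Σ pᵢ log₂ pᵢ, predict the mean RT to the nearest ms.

488 ms

Entropy contributions −pᵢ log₂ pᵢ: 0.5053, 0.4806, 0.4806, 0.5211; sum H = 1.9875 bits.
RT = a + bH = 180 + 155·1.9875 = 488.07 ms.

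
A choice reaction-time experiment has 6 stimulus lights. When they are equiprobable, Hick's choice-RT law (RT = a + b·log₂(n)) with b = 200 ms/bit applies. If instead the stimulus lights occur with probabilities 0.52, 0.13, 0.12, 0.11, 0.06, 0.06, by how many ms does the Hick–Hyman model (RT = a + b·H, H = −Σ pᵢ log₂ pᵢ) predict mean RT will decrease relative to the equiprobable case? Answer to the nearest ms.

101 ms

The RT saving is b·ΔH. Equiprobable H₀ = log₂(6) = 2.5850 bits; with the given probabilities H = 2.0776 bits.
b·(H₀ − H) = 200 × (2.5850 − 2.0776) = 101.46 ms.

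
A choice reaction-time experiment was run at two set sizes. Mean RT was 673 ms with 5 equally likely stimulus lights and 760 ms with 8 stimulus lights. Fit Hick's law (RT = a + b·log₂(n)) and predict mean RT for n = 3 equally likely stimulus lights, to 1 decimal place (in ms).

578.4 ms

RT is linear in log₂ n, so two points fix the line:
  b = (760 − 673) / (log₂ 8 − log₂ 5) = 87 / (3 − 2.3219) = 128.305 ms/bit
  a = 673 − 128.305 × 2.3219 = 375.085 ms
Then RT(3) = 375.085 + 128.305 × log₂ 3 = 375.085 + 128.305 × 1.5850 ≈ 578.444 ms.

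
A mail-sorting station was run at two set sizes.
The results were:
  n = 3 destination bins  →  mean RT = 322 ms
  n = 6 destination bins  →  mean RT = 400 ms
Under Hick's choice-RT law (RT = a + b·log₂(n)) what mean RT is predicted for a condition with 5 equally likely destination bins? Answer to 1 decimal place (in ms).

With log₂ n on the abscissa the relation is linear; from the two conditions:
  b = (400 − 322) / (log₂ 6 − log₂ 3) = 78 / (2.5850 − 1.5850) = 78.000 ms/bit
  a = 322 − 78.000 × 1.5850 = 198.373 ms
Then RT(5) = 198.373 + 78.000 × log₂ 5 = 198.373 + 78.000 × 2.3219 ≈ 379.483 ms.

379.5 ms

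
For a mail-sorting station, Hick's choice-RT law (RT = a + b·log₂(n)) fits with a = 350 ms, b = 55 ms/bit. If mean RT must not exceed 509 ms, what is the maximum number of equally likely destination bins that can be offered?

55·log₂ n ≤ 509 − 350 = 159, giving log₂ n ≤ 2.8909 and n ≤ 7.417. The largest whole number is 7.

7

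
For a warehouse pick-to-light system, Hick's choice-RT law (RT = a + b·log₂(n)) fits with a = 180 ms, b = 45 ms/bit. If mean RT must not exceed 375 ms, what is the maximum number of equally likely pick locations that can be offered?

Set 180 + 45·log₂ n ≤ 375 → log₂ n ≤ (375 − 180)/45 = 4.3333.
So n ≤ 2^4.3333 = 20.159; the largest integer n is 20.

20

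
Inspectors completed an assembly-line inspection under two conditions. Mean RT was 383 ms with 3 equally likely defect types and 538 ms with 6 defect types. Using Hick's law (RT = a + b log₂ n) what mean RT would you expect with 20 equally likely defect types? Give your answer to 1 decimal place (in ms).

RT is linear in log₂ n, so two points fix the line:
  b = (538 − 383) / (log₂ 6 − log₂ 3) = 155 / (2.5850 − 1.5850) = 155.000 ms/bit
  a = 383 − 155.000 × 1.5850 = 137.331 ms
Then RT(20) = 137.331 + 155.000 × log₂ 20 = 137.331 + 155.000 × 4.3219 ≈ 807.230 ms.

807.2 ms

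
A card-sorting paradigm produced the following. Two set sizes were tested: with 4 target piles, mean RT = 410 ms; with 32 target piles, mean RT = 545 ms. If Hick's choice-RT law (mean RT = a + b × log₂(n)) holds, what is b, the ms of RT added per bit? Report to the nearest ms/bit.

45 ms/bit

Slope: b = (545 − 410) / (log₂ 32 − log₂ 4) = 135/3.0000 = 45 ms/bit.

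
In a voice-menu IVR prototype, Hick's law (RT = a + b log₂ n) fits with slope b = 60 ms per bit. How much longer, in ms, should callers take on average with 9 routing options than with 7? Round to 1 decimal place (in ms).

Only the slope matters, since a is common to both: ΔRT = b·log₂(n₂/n₁).
log₂(9) − log₂(7) = 3.1699 − 2.8074 = 0.3626.
ΔRT = 60 × 0.3626 = 21.754 ms.

21.8 ms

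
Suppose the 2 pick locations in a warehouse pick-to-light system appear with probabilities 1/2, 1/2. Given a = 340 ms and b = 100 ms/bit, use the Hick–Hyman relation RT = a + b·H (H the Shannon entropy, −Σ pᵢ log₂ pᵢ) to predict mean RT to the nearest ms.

Each term −pᵢ log₂ pᵢ: 0.5·1 + 0.5·1; summed, H = 1.000 bits.
Mean RT = a + bH = 340 + 100·1.000 = 440.00 ms.

440 ms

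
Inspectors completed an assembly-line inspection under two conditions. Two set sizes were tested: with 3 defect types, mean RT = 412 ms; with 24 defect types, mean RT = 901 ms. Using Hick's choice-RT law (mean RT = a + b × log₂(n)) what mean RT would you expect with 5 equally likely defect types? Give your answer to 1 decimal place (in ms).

With log₂ n on the abscissa the relation is linear; from the two conditions:
  b = (901 − 412) / (log₂ 24 − log₂ 3) = 489 / (4.5850 − 1.5850) = 163.000 ms/bit
  a = 412 − 163.000 × 1.5850 = 153.651 ms
Then RT(5) = 153.651 + 163.000 × log₂ 5 = 153.651 + 163.000 × 2.3219 ≈ 532.125 ms.

532.1 ms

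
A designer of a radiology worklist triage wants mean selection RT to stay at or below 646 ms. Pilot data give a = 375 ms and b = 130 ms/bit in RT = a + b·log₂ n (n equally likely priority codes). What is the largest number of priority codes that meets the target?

4

Set 375 + 130·log₂ n ≤ 646 → log₂ n ≤ (646 − 375)/130 = 2.0846.
So n ≤ 2^2.0846 = 4.242; the largest integer n is 4.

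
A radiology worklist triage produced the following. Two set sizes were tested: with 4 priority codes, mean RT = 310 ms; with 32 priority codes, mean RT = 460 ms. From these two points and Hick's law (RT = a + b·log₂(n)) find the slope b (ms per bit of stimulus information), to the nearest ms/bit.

Slope: b = (460 − 310) / (log₂ 32 − log₂ 4) = 150/3.0000 = 50 ms/bit.

50 ms/bit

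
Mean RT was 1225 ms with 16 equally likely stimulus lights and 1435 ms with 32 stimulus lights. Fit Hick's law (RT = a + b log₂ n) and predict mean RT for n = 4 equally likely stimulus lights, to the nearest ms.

805 ms

With log₂ n on the abscissa the relation is linear; from the two conditions:
  b = (1435 − 1225) / (log₂ 32 − log₂ 16) = 210 / (5 − 4) = 210 ms/bit
  a = 1225 − 210 × 4 = 385 ms
Then RT(4) = 385 + 210 × log₂ 4 = 385 + 210 × 2 ≈ 805.000 ms.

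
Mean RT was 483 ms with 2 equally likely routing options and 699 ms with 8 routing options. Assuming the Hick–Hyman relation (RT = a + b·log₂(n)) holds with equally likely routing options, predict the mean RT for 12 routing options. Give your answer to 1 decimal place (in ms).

Solve the two-equation system in a and b:
  b = (699 − 483) / (log₂ 8 − log₂ 2) = 216 / (3 − 1) = 108.000 ms/bit
  a = 483 − 108.000 × 1 = 375.000 ms
Then RT(12) = 375.000 + 108.000 × log₂ 12 = 375.000 + 108.000 × 3.5850 ≈ 762.176 ms.

762.2 ms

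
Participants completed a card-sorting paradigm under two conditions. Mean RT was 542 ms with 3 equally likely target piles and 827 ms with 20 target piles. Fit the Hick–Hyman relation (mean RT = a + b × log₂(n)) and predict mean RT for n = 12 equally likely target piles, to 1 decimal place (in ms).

750.3 ms

RT is linear in log₂ n, so two points fix the line:
  b = (827 − 542) / (log₂ 20 − log₂ 3) = 285 / (4.3219 − 1.5850) = 104.130 ms/bit
  a = 542 − 104.130 × 1.5850 = 376.958 ms
Then RT(12) = 376.958 + 104.130 × log₂ 12 = 376.958 + 104.130 × 3.5850 ≈ 750.260 ms.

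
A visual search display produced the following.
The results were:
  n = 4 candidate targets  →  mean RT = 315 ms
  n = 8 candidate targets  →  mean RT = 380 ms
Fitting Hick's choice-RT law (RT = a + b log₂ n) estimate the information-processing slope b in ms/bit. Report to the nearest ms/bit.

The slope on a log₂ axis is (380 − 315) / (3 − 2) = 65 ms/bit.

65 ms/bit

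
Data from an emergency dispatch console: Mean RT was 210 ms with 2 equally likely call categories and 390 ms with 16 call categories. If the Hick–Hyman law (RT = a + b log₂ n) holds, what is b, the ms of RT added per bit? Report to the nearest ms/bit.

60 ms/bit

b = (RT₂ − RT₁)/(log₂ n₂ − log₂ n₁) = (390 − 210)/(4 − 1) = 60 ms/bit.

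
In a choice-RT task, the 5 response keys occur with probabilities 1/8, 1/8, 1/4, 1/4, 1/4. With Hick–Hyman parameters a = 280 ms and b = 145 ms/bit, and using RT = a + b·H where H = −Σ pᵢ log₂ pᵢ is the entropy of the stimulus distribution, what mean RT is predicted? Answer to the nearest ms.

606 ms

H = −Σ pᵢ log₂ pᵢ = 0.125·3 + 0.125·3 + 0.25·2 + 0.25·2 + 0.25·2 = 2.250 bits.
RT = 280 + 145 × 2.250 = 606.25 ms.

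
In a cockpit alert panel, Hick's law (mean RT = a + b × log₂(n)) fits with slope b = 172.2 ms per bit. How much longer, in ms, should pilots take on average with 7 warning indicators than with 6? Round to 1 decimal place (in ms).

38.3 ms

The intercept a cancels: ΔRT = b·(log₂ n₂ − log₂ n₁) = b·log₂(n₂/n₁).
log₂(7) − log₂(6) = 2.8074 − 2.5850 = 0.2224.
ΔRT = 172.2 × 0.2224 = 38.296 ms.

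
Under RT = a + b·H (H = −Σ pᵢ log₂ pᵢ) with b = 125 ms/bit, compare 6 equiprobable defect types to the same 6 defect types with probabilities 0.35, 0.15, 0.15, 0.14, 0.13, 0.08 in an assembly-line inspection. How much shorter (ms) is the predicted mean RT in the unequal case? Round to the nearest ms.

20 ms

Equiprobable entropy H₀ = log₂ 6 = 2.5850 bits.
Skewed entropy H = −Σ pᵢ log₂ pᵢ = 2.4225 bits.
ΔRT = b·(H₀ − H) = 125 × 0.1625 = 20.31 ms.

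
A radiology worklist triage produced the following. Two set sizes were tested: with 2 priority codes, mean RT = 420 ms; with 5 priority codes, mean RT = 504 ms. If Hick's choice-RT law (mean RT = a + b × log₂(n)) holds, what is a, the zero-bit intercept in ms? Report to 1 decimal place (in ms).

b = (RT₂ − RT₁)/(log₂ n₂ − log₂ n₁) = (504 − 420)/(2.3219 − 1) = 63.544 ms/bit.
a = RT₁ − b·log₂ n₁ = 420 − 63.544 × 1 = 356.456 ms.

356.5 ms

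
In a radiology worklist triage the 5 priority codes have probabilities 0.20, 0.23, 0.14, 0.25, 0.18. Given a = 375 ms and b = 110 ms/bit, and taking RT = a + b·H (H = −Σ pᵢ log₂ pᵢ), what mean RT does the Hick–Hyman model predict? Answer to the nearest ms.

627 ms

Entropy contributions −pᵢ log₂ pᵢ: 0.4644, 0.4877, 0.3971, 0.5000, 0.4453; sum H = 2.2945 bits.
RT = a + bH = 375 + 110·2.2945 = 627.39 ms.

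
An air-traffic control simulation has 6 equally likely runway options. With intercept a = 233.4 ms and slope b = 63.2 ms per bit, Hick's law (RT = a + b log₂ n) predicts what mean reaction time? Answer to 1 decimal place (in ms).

log₂(6) = 2.5850 bits, so RT = 233.4 + 63.2 × 2.5850 ≈ 396.770 ms.

396.8 ms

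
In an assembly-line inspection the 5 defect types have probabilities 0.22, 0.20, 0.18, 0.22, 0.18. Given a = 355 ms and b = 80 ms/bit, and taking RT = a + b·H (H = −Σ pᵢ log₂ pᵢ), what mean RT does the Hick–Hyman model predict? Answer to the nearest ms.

540 ms

H = 0.22·log₂(1/0.22) + 0.20·log₂(1/0.20) + 0.18·log₂(1/0.18) + 0.22·log₂(1/0.22) + 0.18·log₂(1/0.18) = 2.3161 bits.
RT = 355 + 80 × 2.3161 = 540.29 ms.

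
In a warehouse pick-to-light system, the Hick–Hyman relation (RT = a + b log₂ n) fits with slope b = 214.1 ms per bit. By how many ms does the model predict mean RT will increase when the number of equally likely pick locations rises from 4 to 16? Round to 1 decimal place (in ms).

ΔRT = (a + b log₂ n₂) − (a + b log₂ n₁) = b·(log₂ n₂ − log₂ n₁).
log₂(16) − log₂(4) = log₂(16/4) = log₂(4) = 2.
ΔRT = 214.1 × 2.0000 = 428.200 ms.

428.2 ms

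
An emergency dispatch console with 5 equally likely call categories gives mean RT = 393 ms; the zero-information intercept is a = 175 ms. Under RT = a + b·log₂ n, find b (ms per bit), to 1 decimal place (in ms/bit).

93.9 ms/bit

log₂(5) = 2.3219 bits.
b = (RT − a)/log₂ n = (393 − 175) / 2.3219 = 93.887 ms/bit.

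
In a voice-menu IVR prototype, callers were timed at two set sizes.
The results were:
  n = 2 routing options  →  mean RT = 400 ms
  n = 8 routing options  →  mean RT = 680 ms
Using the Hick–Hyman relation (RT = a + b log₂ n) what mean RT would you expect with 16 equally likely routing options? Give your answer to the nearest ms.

Fit slope and intercept:
  b = (680 − 400) / (log₂ 8 − log₂ 2) = 280 / (3 − 1) = 140 ms/bit
  a = 400 − 140 × 1 = 260 ms
Then RT(16) = 260 + 140 × log₂ 16 = 260 + 140 × 4 ≈ 820.000 ms.

820 ms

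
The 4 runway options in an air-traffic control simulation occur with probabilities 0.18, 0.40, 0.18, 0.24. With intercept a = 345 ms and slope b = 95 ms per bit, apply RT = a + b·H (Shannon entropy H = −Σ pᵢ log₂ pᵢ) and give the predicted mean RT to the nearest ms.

Entropy contributions −pᵢ log₂ pᵢ: 0.4453, 0.5288, 0.4453, 0.4941; sum H = 1.9135 bits.
RT = a + bH = 345 + 95·1.9135 = 526.78 ms.

527 ms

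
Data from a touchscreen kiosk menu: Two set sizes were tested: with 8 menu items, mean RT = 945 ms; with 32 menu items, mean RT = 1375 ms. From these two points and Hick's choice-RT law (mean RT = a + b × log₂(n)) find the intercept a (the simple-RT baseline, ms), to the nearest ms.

b = (RT₂ − RT₁)/(log₂ n₂ − log₂ n₁) = (1375 − 945)/(5 − 3) = 215 ms/bit.
Intercept: a = 945 − 215·log₂(8) = 300.000 ms.

300 ms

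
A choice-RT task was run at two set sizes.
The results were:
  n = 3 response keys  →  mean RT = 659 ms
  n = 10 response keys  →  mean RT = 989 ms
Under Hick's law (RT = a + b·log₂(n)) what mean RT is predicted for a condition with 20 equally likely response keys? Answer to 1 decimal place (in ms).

1179.0 ms

Solve the two-equation system in a and b:
  b = (989 − 659) / (log₂ 10 − log₂ 3) = 330 / (3.3219 − 1.5850) = 189.986 ms/bit
  a = 659 − 189.986 × 1.5850 = 357.879 ms
Then RT(20) = 357.879 + 189.986 × log₂ 20 = 357.879 + 189.986 × 4.3219 ≈ 1178.986 ms.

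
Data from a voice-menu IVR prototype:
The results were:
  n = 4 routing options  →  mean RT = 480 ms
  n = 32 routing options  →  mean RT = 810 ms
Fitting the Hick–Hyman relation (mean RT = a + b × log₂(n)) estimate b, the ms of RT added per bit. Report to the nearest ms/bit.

b = (RT₂ − RT₁)/(log₂ n₂ − log₂ n₁) = (810 − 480)/(5 − 2) = 110 ms/bit.

110 ms/bit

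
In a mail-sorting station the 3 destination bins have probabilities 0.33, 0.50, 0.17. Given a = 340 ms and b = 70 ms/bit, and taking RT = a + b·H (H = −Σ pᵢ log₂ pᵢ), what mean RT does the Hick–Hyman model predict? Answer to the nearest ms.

Entropy contributions −pᵢ log₂ pᵢ: 0.5278, 0.5000, 0.4346; sum H = 1.4624 bits.
RT = a + bH = 340 + 70·1.4624 = 442.37 ms.

442 ms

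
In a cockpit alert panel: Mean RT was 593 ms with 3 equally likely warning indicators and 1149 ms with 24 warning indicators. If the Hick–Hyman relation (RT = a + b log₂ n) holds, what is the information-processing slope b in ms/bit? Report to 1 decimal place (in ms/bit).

Slope: b = (1149 − 593) / (log₂ 24 − log₂ 3) = 556/3.0000 = 185.333 ms/bit.

185.3 ms/bit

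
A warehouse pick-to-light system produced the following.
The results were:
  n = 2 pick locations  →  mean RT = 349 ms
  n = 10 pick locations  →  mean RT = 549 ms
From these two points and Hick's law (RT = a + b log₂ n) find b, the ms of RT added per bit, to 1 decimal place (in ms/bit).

86.1 ms/bit

b = (RT₂ − RT₁)/(log₂ n₂ − log₂ n₁) = (549 − 349)/(3.3219 − 1) = 86.135 ms/bit.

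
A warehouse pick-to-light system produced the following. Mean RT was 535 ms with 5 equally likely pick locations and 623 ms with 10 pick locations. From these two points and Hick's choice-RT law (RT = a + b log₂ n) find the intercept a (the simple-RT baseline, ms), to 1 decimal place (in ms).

b = (RT₂ − RT₁)/(log₂ n₂ − log₂ n₁) = (623 − 535)/(3.3219 − 2.3219) = 88.000 ms/bit.
a = RT₁ − b·log₂ n₁ = 535 − 88.000 × 2.3219 = 330.670 ms.

330.7 ms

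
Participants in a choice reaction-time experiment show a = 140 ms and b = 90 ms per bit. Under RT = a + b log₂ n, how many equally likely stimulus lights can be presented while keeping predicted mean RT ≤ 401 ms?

Set 140 + 90·log₂ n ≤ 401 → log₂ n ≤ (401 − 140)/90 = 2.9000.
So n ≤ 2^2.9000 = 7.464; the largest integer n is 7.

7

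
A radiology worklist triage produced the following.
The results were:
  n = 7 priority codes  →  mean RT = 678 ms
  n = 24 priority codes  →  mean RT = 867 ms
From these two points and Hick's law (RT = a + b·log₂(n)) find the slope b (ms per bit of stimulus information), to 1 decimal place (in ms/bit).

106.3 ms/bit

b = (RT₂ − RT₁)/(log₂ n₂ − log₂ n₁) = (867 − 678)/(4.5850 − 2.8074) = 106.323 ms/bit.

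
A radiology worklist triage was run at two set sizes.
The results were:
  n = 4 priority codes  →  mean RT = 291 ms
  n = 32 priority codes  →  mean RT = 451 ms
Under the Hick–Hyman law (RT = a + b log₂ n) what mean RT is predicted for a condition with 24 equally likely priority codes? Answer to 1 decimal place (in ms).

428.9 ms

With log₂ n on the abscissa the relation is linear; from the two conditions:
  b = (451 − 291) / (log₂ 32 − log₂ 4) = 160 / (5 − 2) = 53.333 ms/bit
  a = 291 − 53.333 × 2 = 184.333 ms
Then RT(24) = 184.333 + 53.333 × log₂ 24 = 184.333 + 53.333 × 4.5850 ≈ 428.865 ms.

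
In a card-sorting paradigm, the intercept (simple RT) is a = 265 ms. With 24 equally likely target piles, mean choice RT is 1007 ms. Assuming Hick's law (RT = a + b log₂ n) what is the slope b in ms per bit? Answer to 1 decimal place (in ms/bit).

b = (1007 − 265) / log₂(24) = 742 / 4.5850 = 161.833 ms/bit.

161.8 ms/bit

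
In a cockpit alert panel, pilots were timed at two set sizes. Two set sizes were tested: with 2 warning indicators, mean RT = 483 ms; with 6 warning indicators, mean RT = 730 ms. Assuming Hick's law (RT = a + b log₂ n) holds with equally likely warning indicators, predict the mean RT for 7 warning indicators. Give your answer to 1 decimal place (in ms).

764.7 ms

Solve the two-equation system in a and b:
  b = (730 − 483) / (log₂ 6 − log₂ 2) = 247 / (2.5850 − 1) = 155.840 ms/bit
  a = 483 − 155.840 × 1 = 327.160 ms
Then RT(7) = 327.160 + 155.840 × log₂ 7 = 327.160 + 155.840 × 2.8074 ≈ 764.658 ms.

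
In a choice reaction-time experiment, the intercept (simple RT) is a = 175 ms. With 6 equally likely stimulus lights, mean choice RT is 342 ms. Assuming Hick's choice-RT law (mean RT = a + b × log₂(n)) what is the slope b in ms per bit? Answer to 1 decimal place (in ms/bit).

64.6 ms/bit

6 alternatives carry log₂ 6 = 2.5850 bits; the choice cost is 342 − 175 = 167 ms, so b = 167/2.5850 = 64.604 ms/bit.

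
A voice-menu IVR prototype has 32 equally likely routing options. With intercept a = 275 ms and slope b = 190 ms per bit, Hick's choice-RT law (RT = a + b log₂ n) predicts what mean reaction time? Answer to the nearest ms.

1225 ms

log₂(32) = 5 bits, so RT = 275 + 190 × 5 ≈ 1225.000 ms.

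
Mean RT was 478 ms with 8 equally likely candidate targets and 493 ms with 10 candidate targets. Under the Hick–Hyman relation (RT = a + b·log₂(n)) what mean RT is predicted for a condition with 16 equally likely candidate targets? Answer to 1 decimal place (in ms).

524.6 ms

RT is linear in log₂ n, so two points fix the line:
  b = (493 − 478) / (log₂ 10 − log₂ 8) = 15 / (3.3219 − 3) = 46.594 ms/bit
  a = 478 − 46.594 × 3 = 338.217 ms
Then RT(16) = 338.217 + 46.594 × log₂ 16 = 338.217 + 46.594 × 4 ≈ 524.594 ms.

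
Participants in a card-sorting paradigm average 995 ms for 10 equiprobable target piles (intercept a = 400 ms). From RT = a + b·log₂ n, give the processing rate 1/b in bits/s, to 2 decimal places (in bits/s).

Choice component = 995 − 400 = 595 ms over log₂(10) = 3.3219 bits.
b = 595 / 3.3219 = 179.113 ms/bit, so 1/b = 5.583 bits/s.

5.58 bits/s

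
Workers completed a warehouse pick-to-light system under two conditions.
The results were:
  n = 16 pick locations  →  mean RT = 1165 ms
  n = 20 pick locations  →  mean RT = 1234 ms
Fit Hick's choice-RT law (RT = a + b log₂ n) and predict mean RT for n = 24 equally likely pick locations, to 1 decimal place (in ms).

1290.4 ms

With log₂ n on the abscissa the relation is linear; from the two conditions:
  b = (1234 − 1165) / (log₂ 20 − log₂ 16) = 69 / (4.3219 − 4) = 214.334 ms/bit
  a = 1165 − 214.334 × 4 = 307.666 ms
Then RT(24) = 307.666 + 214.334 × log₂ 24 = 307.666 + 214.334 × 4.5850 ≈ 1290.377 ms.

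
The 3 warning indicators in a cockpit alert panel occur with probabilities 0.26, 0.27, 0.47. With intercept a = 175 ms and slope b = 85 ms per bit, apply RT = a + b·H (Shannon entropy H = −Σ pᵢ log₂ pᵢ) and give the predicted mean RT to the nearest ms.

305 ms

H = 0.26·log₂(1/0.26) + 0.27·log₂(1/0.27) + 0.47·log₂(1/0.47) = 1.5273 bits.
RT = 175 + 85 × 1.5273 = 304.82 ms.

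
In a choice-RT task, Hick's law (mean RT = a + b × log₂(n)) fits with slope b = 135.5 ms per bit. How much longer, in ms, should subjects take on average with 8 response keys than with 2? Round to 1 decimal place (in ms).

271.0 ms

Only the slope matters, since a is common to both: ΔRT = b·log₂(n₂/n₁).
log₂(8) − log₂(2) = log₂(8/2) = log₂(4) = 2.
ΔRT = 135.5 × 2.0000 = 271.000 ms.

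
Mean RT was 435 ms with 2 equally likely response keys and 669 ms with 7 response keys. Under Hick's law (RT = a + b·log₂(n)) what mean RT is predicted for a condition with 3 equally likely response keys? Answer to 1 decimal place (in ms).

Solve the two-equation system in a and b:
  b = (669 − 435) / (log₂ 7 − log₂ 2) = 234 / (2.8074 − 1) = 129.471 ms/bit
  a = 435 − 129.471 × 1 = 305.529 ms
Then RT(3) = 305.529 + 129.471 × log₂ 3 = 305.529 + 129.471 × 1.5850 ≈ 510.736 ms.

510.7 ms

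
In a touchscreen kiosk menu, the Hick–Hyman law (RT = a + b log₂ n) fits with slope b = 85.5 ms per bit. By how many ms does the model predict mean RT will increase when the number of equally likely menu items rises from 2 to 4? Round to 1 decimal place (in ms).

85.5 ms

The intercept a cancels: ΔRT = b·(log₂ n₂ − log₂ n₁) = b·log₂(n₂/n₁).
log₂(4) − log₂(2) = log₂(4/2) = log₂(2) = 1.
ΔRT = 85.5 × 1.0000 = 85.500 ms.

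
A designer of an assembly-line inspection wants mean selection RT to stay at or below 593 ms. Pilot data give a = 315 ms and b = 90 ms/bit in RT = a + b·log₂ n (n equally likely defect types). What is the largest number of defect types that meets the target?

8

90·log₂ n ≤ 593 − 315 = 278, giving log₂ n ≤ 3.0889 and n ≤ 8.508. The largest whole number is 8.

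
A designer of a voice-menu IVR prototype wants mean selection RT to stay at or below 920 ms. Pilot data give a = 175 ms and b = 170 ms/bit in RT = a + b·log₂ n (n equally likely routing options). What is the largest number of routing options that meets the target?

Set 175 + 170·log₂ n ≤ 920 → log₂ n ≤ (920 − 175)/170 = 4.3824.
So n ≤ 2^4.3824 = 20.855; the largest integer n is 20.

20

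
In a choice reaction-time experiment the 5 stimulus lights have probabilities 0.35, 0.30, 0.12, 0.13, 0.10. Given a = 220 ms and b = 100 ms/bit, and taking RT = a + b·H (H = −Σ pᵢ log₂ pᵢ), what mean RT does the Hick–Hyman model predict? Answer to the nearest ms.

433 ms

Entropy contributions −pᵢ log₂ pᵢ: 0.5301, 0.5211, 0.3671, 0.3826, 0.3322; sum H = 2.1331 bits.
RT = a + bH = 220 + 100·2.1331 = 433.31 ms.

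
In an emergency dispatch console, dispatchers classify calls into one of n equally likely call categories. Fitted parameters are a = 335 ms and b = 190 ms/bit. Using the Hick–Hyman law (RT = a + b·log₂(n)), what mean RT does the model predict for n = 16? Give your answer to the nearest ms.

log₂(16) = 4 bits, so RT = 335 + 190 × 4 ≈ 1095.000 ms.

1095 ms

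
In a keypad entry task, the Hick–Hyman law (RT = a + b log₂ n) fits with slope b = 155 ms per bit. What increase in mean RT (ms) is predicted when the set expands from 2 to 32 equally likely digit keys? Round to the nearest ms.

620 ms

Only the slope matters, since a is common to both: ΔRT = b·log₂(n₂/n₁).
log₂(32) − log₂(2) = log₂(32/2) = log₂(16) = 4.
ΔRT = 155 × 4.0000 = 620.000 ms.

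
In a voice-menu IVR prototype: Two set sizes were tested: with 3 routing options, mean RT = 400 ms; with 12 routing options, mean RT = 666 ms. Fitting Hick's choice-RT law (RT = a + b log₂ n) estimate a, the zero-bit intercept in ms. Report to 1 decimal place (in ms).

The slope on a log₂ axis is (666 − 400) / (3.5850 − 1.5850) = 133.000 ms/bit.
a = RT₁ − b·log₂ n₁ = 400 − 133.000 × 1.5850 = 189.200 ms.

189.2 ms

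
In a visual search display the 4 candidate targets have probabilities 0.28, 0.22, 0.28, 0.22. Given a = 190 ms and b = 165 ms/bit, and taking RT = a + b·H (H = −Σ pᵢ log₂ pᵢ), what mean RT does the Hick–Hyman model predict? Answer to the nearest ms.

H = 0.28·log₂(1/0.28) + 0.22·log₂(1/0.22) + 0.28·log₂(1/0.28) + 0.22·log₂(1/0.22) = 1.9896 bits.
RT = 190 + 165 × 1.9896 = 518.28 ms.

518 ms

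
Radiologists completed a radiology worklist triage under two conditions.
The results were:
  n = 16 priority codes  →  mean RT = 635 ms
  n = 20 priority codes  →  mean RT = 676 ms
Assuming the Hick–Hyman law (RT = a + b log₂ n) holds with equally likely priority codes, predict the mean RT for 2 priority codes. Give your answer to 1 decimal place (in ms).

Fit slope and intercept:
  b = (676 − 635) / (log₂ 20 − log₂ 16) = 41 / (4.3219 − 4) = 127.358 ms/bit
  a = 635 − 127.358 × 4 = 125.569 ms
Then RT(2) = 125.569 + 127.358 × log₂ 2 = 125.569 + 127.358 × 1 ≈ 252.927 ms.

252.9 ms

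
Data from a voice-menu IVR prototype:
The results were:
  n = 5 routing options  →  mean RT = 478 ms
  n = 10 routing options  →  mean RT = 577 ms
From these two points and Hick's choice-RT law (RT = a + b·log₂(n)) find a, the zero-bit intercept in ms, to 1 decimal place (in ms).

248.1 ms

Slope: b = (577 − 478) / (log₂ 10 − log₂ 5) = 99/1.0000 = 99.000 ms/bit.
a = RT₁ − b·log₂ n₁ = 478 − 99.000 × 2.3219 = 248.129 ms.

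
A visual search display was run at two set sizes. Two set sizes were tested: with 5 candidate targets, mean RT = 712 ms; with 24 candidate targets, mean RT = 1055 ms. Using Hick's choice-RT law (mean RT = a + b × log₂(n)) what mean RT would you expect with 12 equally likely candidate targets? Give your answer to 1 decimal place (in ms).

Solve the two-equation system in a and b:
  b = (1055 − 712) / (log₂ 24 − log₂ 5) = 343 / (4.5850 − 2.3219) = 151.566 ms/bit
  a = 712 − 151.566 × 2.3219 = 360.074 ms
Then RT(12) = 360.074 + 151.566 × log₂ 12 = 360.074 + 151.566 × 3.5850 ≈ 903.434 ms.

903.4 ms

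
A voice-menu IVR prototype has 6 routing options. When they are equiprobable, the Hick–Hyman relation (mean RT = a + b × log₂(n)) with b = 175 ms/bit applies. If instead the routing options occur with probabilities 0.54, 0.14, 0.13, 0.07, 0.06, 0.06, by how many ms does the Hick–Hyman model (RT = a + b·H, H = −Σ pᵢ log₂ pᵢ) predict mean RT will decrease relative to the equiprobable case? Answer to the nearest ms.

100 ms

The RT saving is b·ΔH. Equiprobable H₀ = log₂(6) = 2.5850 bits; with the given probabilities H = 2.0154 bits.
b·(H₀ − H) = 175 × (2.5850 − 2.0154) = 99.67 ms.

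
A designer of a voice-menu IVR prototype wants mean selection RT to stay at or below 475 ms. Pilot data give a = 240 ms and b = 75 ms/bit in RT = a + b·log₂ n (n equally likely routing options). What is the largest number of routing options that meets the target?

Set 240 + 75·log₂ n ≤ 475 → log₂ n ≤ (475 − 240)/75 = 3.1333.
So n ≤ 2^3.1333 = 8.775; the largest integer n is 8.

8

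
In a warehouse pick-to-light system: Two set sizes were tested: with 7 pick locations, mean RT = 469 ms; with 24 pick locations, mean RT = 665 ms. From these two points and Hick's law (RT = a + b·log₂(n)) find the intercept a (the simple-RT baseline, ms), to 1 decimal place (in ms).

The slope on a log₂ axis is (665 − 469) / (4.5850 − 2.8074) = 110.261 ms/bit.
a = RT₁ − b·log₂ n₁ = 469 − 110.261 × 2.8074 = 159.459 ms.

159.5 ms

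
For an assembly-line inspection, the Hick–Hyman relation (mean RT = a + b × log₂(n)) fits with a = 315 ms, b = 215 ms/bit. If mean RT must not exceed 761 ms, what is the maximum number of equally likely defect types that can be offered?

Information budget: (761 − 315)/215 = 2.0744 bits, so n ≤ 2^2.0744 = 4.212 → at most 4.

4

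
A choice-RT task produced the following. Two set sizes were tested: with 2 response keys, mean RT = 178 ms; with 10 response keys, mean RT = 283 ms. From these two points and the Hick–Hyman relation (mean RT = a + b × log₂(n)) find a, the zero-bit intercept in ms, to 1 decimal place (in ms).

b = (RT₂ − RT₁)/(log₂ n₂ − log₂ n₁) = (283 − 178)/(3.3219 − 1) = 45.221 ms/bit.
Intercept: a = 178 − 45.221·log₂(2) = 132.779 ms.

132.8 ms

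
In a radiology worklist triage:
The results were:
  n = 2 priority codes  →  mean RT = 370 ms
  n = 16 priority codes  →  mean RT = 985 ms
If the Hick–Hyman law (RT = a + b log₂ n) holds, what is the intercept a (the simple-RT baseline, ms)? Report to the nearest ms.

b = (RT₂ − RT₁)/(log₂ n₂ − log₂ n₁) = (985 − 370)/(4 − 1) = 205 ms/bit.
Intercept: a = 370 − 205·log₂(2) = 165.000 ms.

165 ms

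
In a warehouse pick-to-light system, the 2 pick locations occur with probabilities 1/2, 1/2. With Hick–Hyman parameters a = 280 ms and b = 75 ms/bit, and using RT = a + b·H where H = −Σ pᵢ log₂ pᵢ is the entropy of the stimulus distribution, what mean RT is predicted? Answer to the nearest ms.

H = −Σ pᵢ log₂ pᵢ = 0.5·1 + 0.5·1 = 1.000 bits.
RT = 280 + 75 × 1.000 = 355.00 ms.

355 ms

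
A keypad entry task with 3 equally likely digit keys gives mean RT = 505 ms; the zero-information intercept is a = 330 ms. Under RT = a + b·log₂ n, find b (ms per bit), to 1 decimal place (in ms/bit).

110.4 ms/bit

log₂(3) = 1.5850 bits.
b = (RT − a)/log₂ n = (505 − 330) / 1.5850 = 110.413 ms/bit.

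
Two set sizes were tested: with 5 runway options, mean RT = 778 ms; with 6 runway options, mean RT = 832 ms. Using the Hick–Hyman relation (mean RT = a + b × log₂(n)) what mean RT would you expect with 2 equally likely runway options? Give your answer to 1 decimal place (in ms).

Solve the two-equation system in a and b:
  b = (832 − 778) / (log₂ 6 − log₂ 5) = 54 / (2.5850 − 2.3219) = 205.296 ms/bit
  a = 778 − 205.296 × 2.3219 = 301.317 ms
Then RT(2) = 301.317 + 205.296 × log₂ 2 = 301.317 + 205.296 × 1 ≈ 506.613 ms.

506.6 ms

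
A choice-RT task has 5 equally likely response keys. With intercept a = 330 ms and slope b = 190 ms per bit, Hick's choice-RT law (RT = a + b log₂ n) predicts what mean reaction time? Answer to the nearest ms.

log₂(5) = 2.3219 bits, so RT = 330 + 190 × 2.3219 ≈ 771.166 ms.

771 ms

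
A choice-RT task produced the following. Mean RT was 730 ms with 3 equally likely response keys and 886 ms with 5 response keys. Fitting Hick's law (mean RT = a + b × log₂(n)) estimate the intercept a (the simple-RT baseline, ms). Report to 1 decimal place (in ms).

b = (RT₂ − RT₁)/(log₂ n₂ − log₂ n₁) = (886 − 730)/(2.3219 − 1.5850) = 211.679 ms/bit.
Intercept: a = 730 − 211.679·log₂(3) = 394.497 ms.

394.5 ms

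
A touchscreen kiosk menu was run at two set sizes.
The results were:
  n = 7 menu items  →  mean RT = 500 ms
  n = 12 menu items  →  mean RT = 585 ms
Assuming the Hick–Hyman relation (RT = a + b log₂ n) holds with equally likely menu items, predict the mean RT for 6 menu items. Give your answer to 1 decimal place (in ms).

475.7 ms

Fit slope and intercept:
  b = (585 − 500) / (log₂ 12 − log₂ 7) = 85 / (3.5850 − 2.8074) = 109.310 ms/bit
  a = 500 − 109.310 × 2.8074 = 193.129 ms
Then RT(6) = 193.129 + 109.310 × log₂ 6 = 193.129 + 109.310 × 2.5850 ≈ 475.690 ms.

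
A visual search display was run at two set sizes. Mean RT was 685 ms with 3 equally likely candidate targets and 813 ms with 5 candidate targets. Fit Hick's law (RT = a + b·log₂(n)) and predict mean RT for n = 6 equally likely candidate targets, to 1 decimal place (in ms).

Fit slope and intercept:
  b = (813 − 685) / (log₂ 5 − log₂ 3) = 128 / (2.3219 − 1.5850) = 173.685 ms/bit
  a = 685 − 173.685 × 1.5850 = 409.716 ms
Then RT(6) = 409.716 + 173.685 × log₂ 6 = 409.716 + 173.685 × 2.5850 ≈ 858.685 ms.

858.7 ms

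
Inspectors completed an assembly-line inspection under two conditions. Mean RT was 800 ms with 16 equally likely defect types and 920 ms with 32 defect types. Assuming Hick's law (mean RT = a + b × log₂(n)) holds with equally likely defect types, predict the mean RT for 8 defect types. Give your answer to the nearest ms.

680 ms

Solve the two-equation system in a and b:
  b = (920 − 800) / (log₂ 32 − log₂ 16) = 120 / (5 − 4) = 120 ms/bit
  a = 800 − 120 × 4 = 320 ms
Then RT(8) = 320 + 120 × log₂ 8 = 320 + 120 × 3 ≈ 680.000 ms.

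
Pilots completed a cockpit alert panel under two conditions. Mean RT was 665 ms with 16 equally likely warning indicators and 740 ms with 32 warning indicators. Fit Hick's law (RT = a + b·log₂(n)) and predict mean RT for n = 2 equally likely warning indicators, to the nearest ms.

RT is linear in log₂ n, so two points fix the line:
  b = (740 − 665) / (log₂ 32 − log₂ 16) = 75 / (5 − 4) = 75 ms/bit
  a = 665 − 75 × 4 = 365 ms
Then RT(2) = 365 + 75 × log₂ 2 = 365 + 75 × 1 ≈ 440.000 ms.

440 ms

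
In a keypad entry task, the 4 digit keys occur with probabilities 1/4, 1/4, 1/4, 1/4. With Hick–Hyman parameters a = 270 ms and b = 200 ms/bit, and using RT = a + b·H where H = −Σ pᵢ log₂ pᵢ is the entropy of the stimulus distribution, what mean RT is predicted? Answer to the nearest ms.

670 ms

Each term −pᵢ log₂ pᵢ: 0.25·2 + 0.25·2 + 0.25·2 + 0.25·2; summed, H = 2.000 bits.
Mean RT = a + bH = 270 + 200·2.000 = 670.00 ms.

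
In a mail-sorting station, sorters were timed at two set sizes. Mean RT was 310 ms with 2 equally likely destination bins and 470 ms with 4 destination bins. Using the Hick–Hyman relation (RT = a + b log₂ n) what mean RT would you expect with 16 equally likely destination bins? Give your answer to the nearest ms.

Fit slope and intercept:
  b = (470 − 310) / (log₂ 4 − log₂ 2) = 160 / (2 − 1) = 160 ms/bit
  a = 310 − 160 × 1 = 150 ms
Then RT(16) = 150 + 160 × log₂ 16 = 150 + 160 × 4 ≈ 790.000 ms.

790 ms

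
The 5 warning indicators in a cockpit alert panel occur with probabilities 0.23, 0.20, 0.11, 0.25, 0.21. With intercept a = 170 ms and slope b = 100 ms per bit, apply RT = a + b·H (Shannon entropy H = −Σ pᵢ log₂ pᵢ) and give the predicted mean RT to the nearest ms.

Entropy contributions −pᵢ log₂ pᵢ: 0.4877, 0.4644, 0.3503, 0.5000, 0.4728; sum H = 2.2752 bits.
RT = a + bH = 170 + 100·2.2752 = 397.52 ms.

398 ms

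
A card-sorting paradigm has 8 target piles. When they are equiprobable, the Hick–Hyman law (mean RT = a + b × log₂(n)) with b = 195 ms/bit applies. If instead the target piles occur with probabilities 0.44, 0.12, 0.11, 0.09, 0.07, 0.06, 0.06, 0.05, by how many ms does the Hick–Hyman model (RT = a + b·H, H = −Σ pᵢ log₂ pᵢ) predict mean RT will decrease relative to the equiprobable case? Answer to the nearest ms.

The RT saving is b·ΔH. Equiprobable H₀ = log₂(8) = 3.0000 bits; with the given probabilities H = 2.5229 bits.
b·(H₀ − H) = 195 × (3.0000 − 2.5229) = 93.04 ms.

93 ms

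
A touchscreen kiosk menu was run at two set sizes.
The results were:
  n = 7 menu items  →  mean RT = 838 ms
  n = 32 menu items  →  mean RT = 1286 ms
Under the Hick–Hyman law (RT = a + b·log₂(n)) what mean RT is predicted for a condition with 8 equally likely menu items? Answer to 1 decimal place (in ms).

877.4 ms

With log₂ n on the abscissa the relation is linear; from the two conditions:
  b = (1286 − 838) / (log₂ 32 − log₂ 7) = 448 / (5 − 2.8074) = 204.319 ms/bit
  a = 838 − 204.319 × 2.8074 = 264.403 ms
Then RT(8) = 264.403 + 204.319 × log₂ 8 = 264.403 + 204.319 × 3 ≈ 877.361 ms.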